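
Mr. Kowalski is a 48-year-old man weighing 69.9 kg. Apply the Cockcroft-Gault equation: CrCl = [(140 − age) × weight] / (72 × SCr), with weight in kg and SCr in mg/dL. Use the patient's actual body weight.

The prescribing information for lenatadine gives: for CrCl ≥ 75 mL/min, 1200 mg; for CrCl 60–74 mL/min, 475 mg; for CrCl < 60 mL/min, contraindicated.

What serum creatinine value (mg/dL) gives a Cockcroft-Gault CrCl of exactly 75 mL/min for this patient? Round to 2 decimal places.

1.19 mg/dL

Standard dose requires CrCl ≥ 75 mL/min.
Set (140 − 48) × 69.9 / (72 × SCr) = 75
SCr = (140 − 48) × 69.9 / (72 × 75) = 1.191 mg/dL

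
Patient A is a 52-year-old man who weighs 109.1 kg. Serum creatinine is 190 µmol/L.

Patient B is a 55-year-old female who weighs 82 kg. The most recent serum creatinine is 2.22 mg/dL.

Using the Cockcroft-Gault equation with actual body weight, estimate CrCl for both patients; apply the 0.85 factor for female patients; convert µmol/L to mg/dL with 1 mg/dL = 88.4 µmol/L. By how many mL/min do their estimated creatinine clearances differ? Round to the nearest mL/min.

25 mL/min

Patient A: SCr = 190 / 88.4 = 2.149 mg/dL
Patient A: CrCl = (140 − 52) × 109.1 / (72 × 2.149) = 9600.8 / 154.73 ≈ 62.0 mL/min
Patient B: CrCl = (140 − 55) × 82 / (72 × 2.22) × 0.85 = 6970.0 / 159.84 × 0.85 ≈ 37.1 mL/min
|62.0 − 37.1| = 24.9 mL/min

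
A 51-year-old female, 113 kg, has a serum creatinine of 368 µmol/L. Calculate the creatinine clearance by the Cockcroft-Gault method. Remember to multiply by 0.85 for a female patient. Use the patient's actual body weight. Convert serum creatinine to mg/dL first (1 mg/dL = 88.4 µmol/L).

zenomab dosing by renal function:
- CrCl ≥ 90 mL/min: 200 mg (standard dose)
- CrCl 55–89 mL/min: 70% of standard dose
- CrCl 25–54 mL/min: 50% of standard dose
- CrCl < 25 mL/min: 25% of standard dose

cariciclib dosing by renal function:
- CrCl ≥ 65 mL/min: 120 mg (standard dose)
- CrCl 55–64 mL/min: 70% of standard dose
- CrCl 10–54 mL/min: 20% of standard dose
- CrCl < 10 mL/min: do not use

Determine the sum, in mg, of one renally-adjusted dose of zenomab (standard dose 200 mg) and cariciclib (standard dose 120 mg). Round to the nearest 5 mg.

SCr = 368 / 88.4 = 4.163 mg/dL
CrCl = (140 − 51) × 113 / (72 × 4.163) × 0.85 = 10057.0 / 299.74 × 0.85 ≈ 28.5 mL/min
CrCl ≈ 29 mL/min.
zenomab: 25–54 mL/min → 50% of 200 mg = 100 mg.
cariciclib: 10–54 mL/min → 20% of 120 mg = 24 mg.
Total = 100 + 24 = 124 mg.

125 mg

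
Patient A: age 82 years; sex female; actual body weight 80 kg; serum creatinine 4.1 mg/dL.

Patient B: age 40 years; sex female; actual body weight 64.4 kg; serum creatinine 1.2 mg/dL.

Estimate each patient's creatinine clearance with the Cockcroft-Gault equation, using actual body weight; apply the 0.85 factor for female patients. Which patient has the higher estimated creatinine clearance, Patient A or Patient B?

Patient A: CrCl = (140 − 82) × 80 / (72 × 4.1) × 0.85 = 4640.0 / 295.20 × 0.85 ≈ 13.4 mL/min
Patient B: CrCl = (140 − 40) × 64.4 / (72 × 1.2) × 0.85 = 6440.0 / 86.40 × 0.85 ≈ 63.4 mL/min
13.4 vs 63.4 mL/min → Patient B is higher.

Patient B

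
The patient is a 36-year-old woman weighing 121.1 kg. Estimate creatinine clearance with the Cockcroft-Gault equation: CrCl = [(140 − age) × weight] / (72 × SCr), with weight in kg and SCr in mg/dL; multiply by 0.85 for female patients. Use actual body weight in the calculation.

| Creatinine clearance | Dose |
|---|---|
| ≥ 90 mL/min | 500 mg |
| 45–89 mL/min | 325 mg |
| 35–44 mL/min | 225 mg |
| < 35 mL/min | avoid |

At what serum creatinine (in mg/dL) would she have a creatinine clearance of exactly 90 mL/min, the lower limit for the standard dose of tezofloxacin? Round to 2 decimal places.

1.65 mg/dL

Standard dose requires CrCl ≥ 90 mL/min.
Set (140 − 36) × 121.1 × 0.85 / (72 × SCr) = 90
SCr = (140 − 36) × 121.1 × 0.85 / (72 × 90) = 1.652 mg/dL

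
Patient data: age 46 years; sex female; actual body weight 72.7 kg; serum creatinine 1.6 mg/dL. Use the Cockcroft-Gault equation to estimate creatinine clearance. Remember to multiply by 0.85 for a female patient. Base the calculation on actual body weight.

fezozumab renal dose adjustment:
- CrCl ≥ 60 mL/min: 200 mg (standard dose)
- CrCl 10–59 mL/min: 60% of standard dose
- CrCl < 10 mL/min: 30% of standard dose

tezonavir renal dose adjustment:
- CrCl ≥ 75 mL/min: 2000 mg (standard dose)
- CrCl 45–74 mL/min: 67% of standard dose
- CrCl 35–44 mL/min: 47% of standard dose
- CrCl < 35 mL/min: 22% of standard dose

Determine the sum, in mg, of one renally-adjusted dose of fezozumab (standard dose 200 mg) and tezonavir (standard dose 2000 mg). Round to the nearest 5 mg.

1460 mg

CrCl = (140 − 46) × 72.7 / (72 × 1.6) × 0.85 = 6833.8 / 115.20 × 0.85 ≈ 50.4 mL/min
CrCl ≈ 50 mL/min.
fezozumab: 10–59 mL/min → 60% of 200 mg = 120 mg.
tezonavir: 45–74 mL/min → 67% of 2000 mg = 1340 mg.
Total = 120 + 1340 = 1460 mg.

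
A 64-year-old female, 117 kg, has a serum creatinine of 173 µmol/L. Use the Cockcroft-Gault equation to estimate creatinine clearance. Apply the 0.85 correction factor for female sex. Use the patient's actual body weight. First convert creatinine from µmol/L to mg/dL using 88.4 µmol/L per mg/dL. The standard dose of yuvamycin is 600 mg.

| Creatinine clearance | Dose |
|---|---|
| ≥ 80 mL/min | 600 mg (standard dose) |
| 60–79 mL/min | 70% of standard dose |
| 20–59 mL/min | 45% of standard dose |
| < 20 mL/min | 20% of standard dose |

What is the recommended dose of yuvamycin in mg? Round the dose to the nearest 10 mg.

270 mg

SCr = 173 / 88.4 = 1.957 mg/dL
CrCl = (140 − 64) × 117 / (72 × 1.957) × 0.85 = 8892.0 / 140.90 × 0.85 ≈ 53.6 mL/min
CrCl ≈ 54 mL/min → bracket 20–59 mL/min.
45% of 600 mg = 270 mg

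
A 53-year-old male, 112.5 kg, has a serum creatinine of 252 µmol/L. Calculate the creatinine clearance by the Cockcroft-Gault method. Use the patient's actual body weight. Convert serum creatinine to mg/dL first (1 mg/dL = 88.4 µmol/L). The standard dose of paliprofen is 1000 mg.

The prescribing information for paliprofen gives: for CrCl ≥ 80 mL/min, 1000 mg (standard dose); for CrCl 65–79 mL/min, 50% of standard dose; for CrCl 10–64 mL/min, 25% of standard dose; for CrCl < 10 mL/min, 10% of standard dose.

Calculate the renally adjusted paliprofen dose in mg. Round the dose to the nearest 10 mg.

250 mg

SCr = 252 / 88.4 = 2.851 mg/dL
CrCl = (140 − 53) × 112.5 / (72 × 2.851) = 9787.5 / 205.27 ≈ 47.7 mL/min
CrCl ≈ 48 mL/min → bracket 10–64 mL/min.
25% of 1000 mg = 250 mg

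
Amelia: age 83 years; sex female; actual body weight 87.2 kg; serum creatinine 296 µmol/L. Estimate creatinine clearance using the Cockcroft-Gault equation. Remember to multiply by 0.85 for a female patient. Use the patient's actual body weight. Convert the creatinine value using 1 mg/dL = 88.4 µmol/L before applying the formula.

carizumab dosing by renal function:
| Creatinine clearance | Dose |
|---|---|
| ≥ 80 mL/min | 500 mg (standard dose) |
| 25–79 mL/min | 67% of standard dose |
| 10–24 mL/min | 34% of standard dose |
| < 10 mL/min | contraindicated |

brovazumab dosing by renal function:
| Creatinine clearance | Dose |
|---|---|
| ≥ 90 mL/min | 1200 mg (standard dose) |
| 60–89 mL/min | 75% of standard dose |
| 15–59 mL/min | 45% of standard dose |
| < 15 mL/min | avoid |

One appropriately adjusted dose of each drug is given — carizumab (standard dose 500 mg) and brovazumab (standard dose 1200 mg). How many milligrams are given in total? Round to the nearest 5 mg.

SCr = 296 / 88.4 = 3.348 mg/dL
CrCl = (140 − 83) × 87.2 / (72 × 3.348) × 0.85 = 4970.4 / 241.06 × 0.85 ≈ 17.5 mL/min
CrCl ≈ 18 mL/min.
carizumab: 10–24 mL/min → 34% of 500 mg = 170 mg.
brovazumab: 15–59 mL/min → 45% of 1200 mg = 540 mg.
Total = 170 + 540 = 710 mg.

710 mg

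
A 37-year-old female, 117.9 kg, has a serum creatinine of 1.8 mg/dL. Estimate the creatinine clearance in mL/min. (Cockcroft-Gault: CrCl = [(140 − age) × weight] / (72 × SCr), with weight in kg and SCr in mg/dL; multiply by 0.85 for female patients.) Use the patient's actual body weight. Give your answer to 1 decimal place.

CrCl = (140 − 37) × 117.9 / (72 × 1.8) × 0.85 = 12143.7 / 129.60 × 0.85 ≈ 79.6 mL/min

79.6 mL/min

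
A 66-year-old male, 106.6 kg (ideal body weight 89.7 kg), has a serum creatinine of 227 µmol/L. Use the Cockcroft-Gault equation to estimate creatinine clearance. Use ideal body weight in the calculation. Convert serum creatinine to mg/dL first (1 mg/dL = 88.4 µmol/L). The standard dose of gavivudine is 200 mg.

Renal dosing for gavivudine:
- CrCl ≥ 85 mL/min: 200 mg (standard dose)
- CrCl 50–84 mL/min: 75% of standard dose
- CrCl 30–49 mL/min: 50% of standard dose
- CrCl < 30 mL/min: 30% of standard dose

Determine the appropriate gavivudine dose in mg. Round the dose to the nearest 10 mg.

SCr = 227 / 88.4 = 2.568 mg/dL
CrCl = (140 − 66) × 89.7 / (72 × 2.568) = 6637.8 / 184.90 ≈ 35.9 mL/min
CrCl ≈ 36 mL/min → bracket 30–49 mL/min.
50% of 200 mg = 100 mg

100 mg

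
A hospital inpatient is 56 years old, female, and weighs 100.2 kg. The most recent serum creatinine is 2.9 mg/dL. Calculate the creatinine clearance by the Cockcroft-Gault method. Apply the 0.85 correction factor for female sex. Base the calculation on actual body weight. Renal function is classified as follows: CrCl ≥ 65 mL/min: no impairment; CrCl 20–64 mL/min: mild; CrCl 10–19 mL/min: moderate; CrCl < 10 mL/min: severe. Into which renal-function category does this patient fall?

CrCl = (140 − 56) × 100.2 / (72 × 2.9) × 0.85 = 8416.8 / 208.80 × 0.85 ≈ 34.3 mL/min
34 mL/min falls in the 'mild' range.

mild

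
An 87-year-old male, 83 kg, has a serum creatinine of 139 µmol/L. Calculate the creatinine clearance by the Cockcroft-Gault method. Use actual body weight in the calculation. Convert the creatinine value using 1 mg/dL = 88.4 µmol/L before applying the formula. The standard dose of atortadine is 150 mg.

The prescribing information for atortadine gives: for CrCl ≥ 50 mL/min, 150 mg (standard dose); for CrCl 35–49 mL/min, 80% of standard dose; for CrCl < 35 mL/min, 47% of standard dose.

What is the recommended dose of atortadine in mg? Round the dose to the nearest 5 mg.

SCr = 139 / 88.4 = 1.572 mg/dL
CrCl = (140 − 87) × 83 / (72 × 1.572) = 4399.0 / 113.18 ≈ 38.9 mL/min
CrCl ≈ 39 mL/min → bracket 35–49 mL/min.
80% of 150 mg = 120 mg

120 mg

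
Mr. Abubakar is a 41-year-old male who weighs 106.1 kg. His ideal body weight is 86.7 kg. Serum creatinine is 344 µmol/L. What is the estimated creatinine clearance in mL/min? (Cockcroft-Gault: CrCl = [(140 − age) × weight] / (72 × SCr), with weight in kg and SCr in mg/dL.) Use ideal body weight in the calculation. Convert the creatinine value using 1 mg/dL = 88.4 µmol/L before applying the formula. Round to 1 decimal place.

SCr = 344 / 88.4 = 3.891 mg/dL
CrCl = (140 − 41) × 86.7 / (72 × 3.891) = 8583.3 / 280.15 ≈ 30.6 mL/min

30.6 mL/min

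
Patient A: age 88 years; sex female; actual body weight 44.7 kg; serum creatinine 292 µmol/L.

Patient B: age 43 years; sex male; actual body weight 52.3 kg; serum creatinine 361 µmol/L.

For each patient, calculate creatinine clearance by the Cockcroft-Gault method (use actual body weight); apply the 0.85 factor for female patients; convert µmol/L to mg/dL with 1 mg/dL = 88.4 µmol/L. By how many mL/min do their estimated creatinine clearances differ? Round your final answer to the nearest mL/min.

9 mL/min

Patient A: SCr = 292 / 88.4 = 3.303 mg/dL
Patient A: CrCl = (140 − 88) × 44.7 / (72 × 3.303) × 0.85 = 2324.4 / 237.82 × 0.85 ≈ 8.3 mL/min
Patient B: SCr = 361 / 88.4 = 4.084 mg/dL
Patient B: CrCl = (140 − 43) × 52.3 / (72 × 4.084) = 5073.1 / 294.05 ≈ 17.3 mL/min
|8.3 − 17.3| = 9.0 mL/min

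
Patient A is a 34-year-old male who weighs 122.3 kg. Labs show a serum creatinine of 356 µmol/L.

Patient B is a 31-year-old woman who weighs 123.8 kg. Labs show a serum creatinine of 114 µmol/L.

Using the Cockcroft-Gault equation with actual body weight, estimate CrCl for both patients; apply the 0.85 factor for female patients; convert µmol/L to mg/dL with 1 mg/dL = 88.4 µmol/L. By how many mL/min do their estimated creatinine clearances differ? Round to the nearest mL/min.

79 mL/min

Patient A: SCr = 356 / 88.4 = 4.027 mg/dL
Patient A: CrCl = (140 − 34) × 122.3 / (72 × 4.027) = 12963.8 / 289.94 ≈ 44.7 mL/min
Patient B: SCr = 114 / 88.4 = 1.29 mg/dL
Patient B: CrCl = (140 − 31) × 123.8 / (72 × 1.29) × 0.85 = 13494.2 / 92.88 × 0.85 ≈ 123.5 mL/min
|44.7 − 123.5| = 78.8 mL/min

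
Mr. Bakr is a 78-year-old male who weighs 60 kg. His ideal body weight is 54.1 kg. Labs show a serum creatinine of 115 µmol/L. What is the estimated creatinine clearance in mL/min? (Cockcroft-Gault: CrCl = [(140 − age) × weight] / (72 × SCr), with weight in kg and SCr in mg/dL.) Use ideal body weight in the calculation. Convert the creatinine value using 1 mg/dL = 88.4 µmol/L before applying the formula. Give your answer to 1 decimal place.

SCr = 115 / 88.4 = 1.301 mg/dL
CrCl = (140 − 78) × 54.1 / (72 × 1.301) = 3354.2 / 93.67 ≈ 35.8 mL/min

35.8 mL/min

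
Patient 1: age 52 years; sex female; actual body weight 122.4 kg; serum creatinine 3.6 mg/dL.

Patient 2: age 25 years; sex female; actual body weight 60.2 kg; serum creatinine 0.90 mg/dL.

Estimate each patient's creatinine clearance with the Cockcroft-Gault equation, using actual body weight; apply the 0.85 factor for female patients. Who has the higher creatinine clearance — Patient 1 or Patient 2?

Patient 2

Patient 1: CrCl = (140 − 52) × 122.4 / (72 × 3.6) × 0.85 = 10771.2 / 259.20 × 0.85 ≈ 35.3 mL/min
Patient 2: CrCl = (140 − 25) × 60.2 / (72 × 0.9) × 0.85 = 6923.0 / 64.80 × 0.85 ≈ 90.8 mL/min
35.3 vs 90.8 mL/min → Patient 2 is higher.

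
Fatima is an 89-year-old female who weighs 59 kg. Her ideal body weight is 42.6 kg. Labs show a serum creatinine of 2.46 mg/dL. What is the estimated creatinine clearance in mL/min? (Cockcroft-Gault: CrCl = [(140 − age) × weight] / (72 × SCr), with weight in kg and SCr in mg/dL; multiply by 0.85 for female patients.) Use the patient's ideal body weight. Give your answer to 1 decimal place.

10.4 mL/min

CrCl = (140 − 89) × 42.6 / (72 × 2.46) × 0.85 = 2172.6 / 177.12 × 0.85 ≈ 10.4 mL/min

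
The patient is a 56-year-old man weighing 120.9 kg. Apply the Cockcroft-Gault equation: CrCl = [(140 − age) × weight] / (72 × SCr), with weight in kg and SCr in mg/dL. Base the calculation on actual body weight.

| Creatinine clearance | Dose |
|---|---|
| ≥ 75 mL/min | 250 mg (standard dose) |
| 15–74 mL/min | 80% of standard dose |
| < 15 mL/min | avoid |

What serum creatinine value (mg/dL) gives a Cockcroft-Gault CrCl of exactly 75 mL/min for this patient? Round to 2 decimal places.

Standard dose requires CrCl ≥ 75 mL/min.
Set (140 − 56) × 120.9 / (72 × SCr) = 75
SCr = (140 − 56) × 120.9 / (72 × 75) = 1.881 mg/dL

1.88 mg/dL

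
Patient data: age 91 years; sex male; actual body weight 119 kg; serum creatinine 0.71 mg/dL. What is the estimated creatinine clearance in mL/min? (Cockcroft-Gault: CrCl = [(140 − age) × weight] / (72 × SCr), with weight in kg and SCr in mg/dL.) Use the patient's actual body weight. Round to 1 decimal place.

114.1 mL/min

CrCl = (140 − 91) × 119 / (72 × 0.71) = 5831.0 / 51.12 ≈ 114.1 mL/min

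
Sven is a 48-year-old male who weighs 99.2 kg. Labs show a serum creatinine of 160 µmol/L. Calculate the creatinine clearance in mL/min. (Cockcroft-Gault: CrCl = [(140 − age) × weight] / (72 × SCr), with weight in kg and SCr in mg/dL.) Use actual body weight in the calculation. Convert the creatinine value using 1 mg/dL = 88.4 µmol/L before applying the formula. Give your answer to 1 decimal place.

70.0 mL/min

SCr = 160 / 88.4 = 1.81 mg/dL
CrCl = (140 − 48) × 99.2 / (72 × 1.81) = 9126.4 / 130.32 ≈ 70.0 mL/min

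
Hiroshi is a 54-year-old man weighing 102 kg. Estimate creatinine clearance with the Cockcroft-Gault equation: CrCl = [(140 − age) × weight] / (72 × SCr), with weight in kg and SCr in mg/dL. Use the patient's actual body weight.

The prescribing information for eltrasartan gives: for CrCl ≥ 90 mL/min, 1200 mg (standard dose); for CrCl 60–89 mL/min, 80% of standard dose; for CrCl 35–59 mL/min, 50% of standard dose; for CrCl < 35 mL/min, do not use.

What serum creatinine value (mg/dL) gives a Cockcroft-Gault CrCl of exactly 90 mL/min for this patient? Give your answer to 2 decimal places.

Standard dose requires CrCl ≥ 90 mL/min.
Set (140 − 54) × 102 / (72 × SCr) = 90
SCr = (140 − 54) × 102 / (72 × 90) = 1.354 mg/dL

1.35 mg/dL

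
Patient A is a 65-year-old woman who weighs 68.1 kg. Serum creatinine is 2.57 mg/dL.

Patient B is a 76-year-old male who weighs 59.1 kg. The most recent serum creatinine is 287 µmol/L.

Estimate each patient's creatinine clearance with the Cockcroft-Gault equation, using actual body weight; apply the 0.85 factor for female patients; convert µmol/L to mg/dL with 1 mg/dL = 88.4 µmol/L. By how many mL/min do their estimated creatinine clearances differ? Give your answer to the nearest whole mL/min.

7 mL/min

Patient A: CrCl = (140 − 65) × 68.1 / (72 × 2.57) × 0.85 = 5107.5 / 185.04 × 0.85 ≈ 23.5 mL/min
Patient B: SCr = 287 / 88.4 = 3.247 mg/dL
Patient B: CrCl = (140 − 76) × 59.1 / (72 × 3.247) = 3782.4 / 233.78 ≈ 16.2 mL/min
|23.5 − 16.2| = 7.3 mL/min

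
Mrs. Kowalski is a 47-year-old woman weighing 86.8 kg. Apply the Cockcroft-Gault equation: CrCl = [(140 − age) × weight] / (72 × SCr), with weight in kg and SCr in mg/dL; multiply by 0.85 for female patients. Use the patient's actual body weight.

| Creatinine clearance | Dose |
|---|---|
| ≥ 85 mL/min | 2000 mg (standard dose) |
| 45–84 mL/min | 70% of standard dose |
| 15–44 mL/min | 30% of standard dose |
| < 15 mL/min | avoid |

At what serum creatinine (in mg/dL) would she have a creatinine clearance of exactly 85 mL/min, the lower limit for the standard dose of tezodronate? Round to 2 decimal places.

Standard dose requires CrCl ≥ 85 mL/min.
Set (140 − 47) × 86.8 × 0.85 / (72 × SCr) = 85
SCr = (140 − 47) × 86.8 × 0.85 / (72 × 85) = 1.121 mg/dL

1.12 mg/dL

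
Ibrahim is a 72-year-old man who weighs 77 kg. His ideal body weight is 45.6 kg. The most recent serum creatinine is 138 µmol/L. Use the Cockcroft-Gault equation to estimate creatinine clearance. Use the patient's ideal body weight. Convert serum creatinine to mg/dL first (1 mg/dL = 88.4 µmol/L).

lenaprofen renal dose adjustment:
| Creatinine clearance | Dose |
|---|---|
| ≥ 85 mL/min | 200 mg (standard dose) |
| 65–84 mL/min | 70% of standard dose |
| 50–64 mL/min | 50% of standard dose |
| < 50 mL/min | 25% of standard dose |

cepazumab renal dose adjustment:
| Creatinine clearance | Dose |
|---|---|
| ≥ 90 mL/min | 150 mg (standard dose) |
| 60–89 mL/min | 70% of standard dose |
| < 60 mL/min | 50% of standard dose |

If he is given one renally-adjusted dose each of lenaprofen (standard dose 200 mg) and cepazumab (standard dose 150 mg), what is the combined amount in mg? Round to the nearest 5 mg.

125 mg

SCr = 138 / 88.4 = 1.561 mg/dL
CrCl = (140 − 72) × 45.6 / (72 × 1.561) = 3100.8 / 112.39 ≈ 27.6 mL/min
CrCl ≈ 28 mL/min.
lenaprofen: < 50 mL/min → 25% of 200 mg = 50 mg.
cepazumab: < 60 mL/min → 50% of 150 mg = 75 mg.
Total = 50 + 75 = 125 mg.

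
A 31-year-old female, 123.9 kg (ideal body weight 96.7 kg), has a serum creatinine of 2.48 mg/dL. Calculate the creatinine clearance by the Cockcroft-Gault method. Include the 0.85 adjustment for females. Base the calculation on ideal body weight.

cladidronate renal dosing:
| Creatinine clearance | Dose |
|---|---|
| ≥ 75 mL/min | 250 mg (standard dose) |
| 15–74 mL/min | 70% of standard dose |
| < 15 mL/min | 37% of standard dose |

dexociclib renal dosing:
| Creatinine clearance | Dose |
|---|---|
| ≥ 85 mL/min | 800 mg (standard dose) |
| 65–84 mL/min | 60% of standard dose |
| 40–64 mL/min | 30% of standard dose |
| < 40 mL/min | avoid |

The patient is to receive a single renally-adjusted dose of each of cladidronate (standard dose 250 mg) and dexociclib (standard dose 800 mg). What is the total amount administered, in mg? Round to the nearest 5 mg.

415 mg

CrCl = (140 − 31) × 96.7 / (72 × 2.48) × 0.85 = 10540.3 / 178.56 × 0.85 ≈ 50.2 mL/min
CrCl ≈ 50 mL/min.
cladidronate: 15–74 mL/min → 70% of 250 mg = 175 mg.
dexociclib: 40–64 mL/min → 30% of 800 mg = 240 mg.
Total = 175 + 240 = 415 mg.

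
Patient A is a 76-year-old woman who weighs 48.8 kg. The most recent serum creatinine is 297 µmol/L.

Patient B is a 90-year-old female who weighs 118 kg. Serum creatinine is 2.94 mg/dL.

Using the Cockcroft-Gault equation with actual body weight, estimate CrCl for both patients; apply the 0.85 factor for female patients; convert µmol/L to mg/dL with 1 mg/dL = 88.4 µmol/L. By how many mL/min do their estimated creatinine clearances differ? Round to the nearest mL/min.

Patient A: SCr = 297 / 88.4 = 3.36 mg/dL
Patient A: CrCl = (140 − 76) × 48.8 / (72 × 3.36) × 0.85 = 3123.2 / 241.92 × 0.85 ≈ 11.0 mL/min
Patient B: CrCl = (140 − 90) × 118 / (72 × 2.94) × 0.85 = 5900.0 / 211.68 × 0.85 ≈ 23.7 mL/min
|11.0 − 23.7| = 12.7 mL/min

13 mL/min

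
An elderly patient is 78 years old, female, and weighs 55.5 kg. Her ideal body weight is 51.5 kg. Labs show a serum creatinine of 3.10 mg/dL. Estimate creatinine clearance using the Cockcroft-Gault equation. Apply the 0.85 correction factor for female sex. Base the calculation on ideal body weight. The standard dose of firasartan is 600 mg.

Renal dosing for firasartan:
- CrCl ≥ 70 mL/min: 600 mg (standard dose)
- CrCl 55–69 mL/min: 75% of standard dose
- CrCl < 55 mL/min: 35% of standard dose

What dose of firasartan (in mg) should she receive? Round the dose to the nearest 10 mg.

CrCl = (140 − 78) × 51.5 / (72 × 3.1) × 0.85 = 3193.0 / 223.20 × 0.85 ≈ 12.2 mL/min
CrCl ≈ 12 mL/min → bracket < 55 mL/min.
35% of 600 mg = 210 mg

210 mg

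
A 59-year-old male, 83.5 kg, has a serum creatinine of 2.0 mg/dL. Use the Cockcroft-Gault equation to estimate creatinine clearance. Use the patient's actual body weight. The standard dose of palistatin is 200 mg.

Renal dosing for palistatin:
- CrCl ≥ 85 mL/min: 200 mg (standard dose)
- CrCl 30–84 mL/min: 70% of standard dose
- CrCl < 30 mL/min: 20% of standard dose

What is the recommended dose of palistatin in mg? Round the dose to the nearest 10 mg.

140 mg

CrCl = (140 − 59) × 83.5 / (72 × 2) = 6763.5 / 144.00 ≈ 47.0 mL/min
CrCl ≈ 47 mL/min → bracket 30–84 mL/min.
70% of 200 mg = 140 mg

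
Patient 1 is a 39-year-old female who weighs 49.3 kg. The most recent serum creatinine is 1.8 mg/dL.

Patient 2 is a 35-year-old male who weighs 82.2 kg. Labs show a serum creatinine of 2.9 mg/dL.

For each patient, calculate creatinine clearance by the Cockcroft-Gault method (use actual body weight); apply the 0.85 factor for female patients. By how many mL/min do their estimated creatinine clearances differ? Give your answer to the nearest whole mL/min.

9 mL/min

Patient 1: CrCl = (140 − 39) × 49.3 / (72 × 1.8) × 0.85 = 4979.3 / 129.60 × 0.85 ≈ 32.7 mL/min
Patient 2: CrCl = (140 − 35) × 82.2 / (72 × 2.9) = 8631.0 / 208.80 ≈ 41.3 mL/min
|32.7 − 41.3| = 8.6 mL/min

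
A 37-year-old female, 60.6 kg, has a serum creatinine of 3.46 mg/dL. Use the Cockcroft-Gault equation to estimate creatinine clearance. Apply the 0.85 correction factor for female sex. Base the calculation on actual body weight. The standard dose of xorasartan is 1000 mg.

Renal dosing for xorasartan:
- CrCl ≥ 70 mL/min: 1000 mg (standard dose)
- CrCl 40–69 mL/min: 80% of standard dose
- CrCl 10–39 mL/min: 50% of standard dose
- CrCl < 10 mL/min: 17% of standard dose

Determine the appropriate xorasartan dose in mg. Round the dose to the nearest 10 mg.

CrCl = (140 − 37) × 60.6 / (72 × 3.46) × 0.85 = 6241.8 / 249.12 × 0.85 ≈ 21.3 mL/min
CrCl ≈ 21 mL/min → bracket 10–39 mL/min.
50% of 1000 mg = 500 mg

500 mg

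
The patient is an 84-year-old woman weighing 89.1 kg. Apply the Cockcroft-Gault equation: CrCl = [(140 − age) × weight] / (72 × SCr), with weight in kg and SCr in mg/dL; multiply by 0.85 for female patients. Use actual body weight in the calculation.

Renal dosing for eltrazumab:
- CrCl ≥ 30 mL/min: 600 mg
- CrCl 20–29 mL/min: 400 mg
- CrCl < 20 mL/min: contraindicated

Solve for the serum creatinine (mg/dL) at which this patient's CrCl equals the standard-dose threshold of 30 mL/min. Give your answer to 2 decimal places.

Standard dose requires CrCl ≥ 30 mL/min.
Set (140 − 84) × 89.1 × 0.85 / (72 × SCr) = 30
SCr = (140 − 84) × 89.1 × 0.85 / (72 × 30) = 1.964 mg/dL

1.96 mg/dL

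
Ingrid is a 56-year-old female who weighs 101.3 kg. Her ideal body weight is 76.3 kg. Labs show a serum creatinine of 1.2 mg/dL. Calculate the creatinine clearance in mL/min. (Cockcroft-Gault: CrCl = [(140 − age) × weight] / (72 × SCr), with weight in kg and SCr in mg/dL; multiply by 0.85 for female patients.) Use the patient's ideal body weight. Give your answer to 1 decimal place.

63.1 mL/min

CrCl = (140 − 56) × 76.3 / (72 × 1.2) × 0.85 = 6409.2 / 86.40 × 0.85 ≈ 63.1 mL/min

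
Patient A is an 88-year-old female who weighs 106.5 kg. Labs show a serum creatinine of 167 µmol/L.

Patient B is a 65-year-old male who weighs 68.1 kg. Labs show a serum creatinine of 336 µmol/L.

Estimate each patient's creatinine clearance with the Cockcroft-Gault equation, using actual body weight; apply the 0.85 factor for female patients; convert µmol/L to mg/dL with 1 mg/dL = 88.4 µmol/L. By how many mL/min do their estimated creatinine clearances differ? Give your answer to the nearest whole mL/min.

16 mL/min

Patient A: SCr = 167 / 88.4 = 1.889 mg/dL
Patient A: CrCl = (140 − 88) × 106.5 / (72 × 1.889) × 0.85 = 5538.0 / 136.01 × 0.85 ≈ 34.6 mL/min
Patient B: SCr = 336 / 88.4 = 3.801 mg/dL
Patient B: CrCl = (140 − 65) × 68.1 / (72 × 3.801) = 5107.5 / 273.67 ≈ 18.7 mL/min
|34.6 − 18.7| = 15.9 mL/min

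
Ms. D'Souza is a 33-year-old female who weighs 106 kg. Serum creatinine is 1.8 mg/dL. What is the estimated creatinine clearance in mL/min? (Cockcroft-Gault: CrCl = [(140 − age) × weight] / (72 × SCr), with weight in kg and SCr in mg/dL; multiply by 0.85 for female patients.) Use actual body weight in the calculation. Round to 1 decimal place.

74.4 mL/min

CrCl = (140 − 33) × 106 / (72 × 1.8) × 0.85 = 11342.0 / 129.60 × 0.85 ≈ 74.4 mL/min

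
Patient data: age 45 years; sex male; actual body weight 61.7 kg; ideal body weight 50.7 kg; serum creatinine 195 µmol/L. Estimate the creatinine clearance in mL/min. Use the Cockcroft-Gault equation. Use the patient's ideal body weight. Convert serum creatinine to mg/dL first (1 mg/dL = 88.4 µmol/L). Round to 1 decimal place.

SCr = 195 / 88.4 = 2.206 mg/dL
CrCl = (140 − 45) × 50.7 / (72 × 2.206) = 4816.5 / 158.83 ≈ 30.3 mL/min

30.3 mL/min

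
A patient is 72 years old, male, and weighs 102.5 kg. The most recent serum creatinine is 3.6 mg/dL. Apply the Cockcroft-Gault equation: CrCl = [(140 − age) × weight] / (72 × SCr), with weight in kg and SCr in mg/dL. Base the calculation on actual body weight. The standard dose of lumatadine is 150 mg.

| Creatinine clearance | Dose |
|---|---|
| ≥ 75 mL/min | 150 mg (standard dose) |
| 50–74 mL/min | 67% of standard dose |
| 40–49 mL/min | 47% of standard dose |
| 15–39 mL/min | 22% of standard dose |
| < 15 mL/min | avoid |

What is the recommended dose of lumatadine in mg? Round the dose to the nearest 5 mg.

35 mg

CrCl = (140 − 72) × 102.5 / (72 × 3.6) = 6970.0 / 259.20 ≈ 26.9 mL/min
CrCl ≈ 27 mL/min → bracket 15–39 mL/min.
22% of 150 mg = 33 mg → 35 mg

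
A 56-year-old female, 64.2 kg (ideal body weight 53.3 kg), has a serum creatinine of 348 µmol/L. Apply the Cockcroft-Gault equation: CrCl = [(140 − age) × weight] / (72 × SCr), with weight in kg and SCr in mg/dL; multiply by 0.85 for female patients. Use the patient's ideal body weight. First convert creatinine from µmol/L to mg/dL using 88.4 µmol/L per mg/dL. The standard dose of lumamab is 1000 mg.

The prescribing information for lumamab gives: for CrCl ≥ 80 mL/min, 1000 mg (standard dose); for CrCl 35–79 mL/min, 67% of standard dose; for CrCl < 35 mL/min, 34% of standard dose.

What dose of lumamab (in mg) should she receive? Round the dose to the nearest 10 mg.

SCr = 348 / 88.4 = 3.937 mg/dL
CrCl = (140 − 56) × 53.3 / (72 × 3.937) × 0.85 = 4477.2 / 283.46 × 0.85 ≈ 13.4 mL/min
CrCl ≈ 13 mL/min → bracket < 35 mL/min.
34% of 1000 mg = 340 mg

340 mg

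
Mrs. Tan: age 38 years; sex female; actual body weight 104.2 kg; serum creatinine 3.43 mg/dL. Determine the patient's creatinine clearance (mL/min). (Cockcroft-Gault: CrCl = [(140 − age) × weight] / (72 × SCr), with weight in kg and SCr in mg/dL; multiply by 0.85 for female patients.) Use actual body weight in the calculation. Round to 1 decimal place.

CrCl = (140 − 38) × 104.2 / (72 × 3.43) × 0.85 = 10628.4 / 246.96 × 0.85 ≈ 36.6 mL/min

36.6 mL/min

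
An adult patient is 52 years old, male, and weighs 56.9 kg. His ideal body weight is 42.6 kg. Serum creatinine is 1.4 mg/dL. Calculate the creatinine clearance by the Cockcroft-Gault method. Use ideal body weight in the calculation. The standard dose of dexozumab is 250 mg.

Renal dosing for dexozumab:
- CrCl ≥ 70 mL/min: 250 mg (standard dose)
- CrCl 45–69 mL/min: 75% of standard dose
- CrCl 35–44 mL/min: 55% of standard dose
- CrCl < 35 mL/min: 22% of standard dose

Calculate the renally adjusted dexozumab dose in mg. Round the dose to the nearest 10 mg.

CrCl = (140 − 52) × 42.6 / (72 × 1.4) = 3748.8 / 100.80 ≈ 37.2 mL/min
CrCl ≈ 37 mL/min → bracket 35–44 mL/min.
55% of 250 mg = 137.5 mg → 140 mg

140 mg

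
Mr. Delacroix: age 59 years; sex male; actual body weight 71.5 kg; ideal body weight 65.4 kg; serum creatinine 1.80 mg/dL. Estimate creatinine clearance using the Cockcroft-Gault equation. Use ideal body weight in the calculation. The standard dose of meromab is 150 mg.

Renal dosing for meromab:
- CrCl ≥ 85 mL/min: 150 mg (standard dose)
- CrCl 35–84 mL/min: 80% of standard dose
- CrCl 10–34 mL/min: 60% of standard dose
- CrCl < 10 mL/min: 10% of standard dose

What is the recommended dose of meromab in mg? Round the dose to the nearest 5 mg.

120 mg

CrCl = (140 − 59) × 65.4 / (72 × 1.8) = 5297.4 / 129.60 ≈ 40.9 mL/min
CrCl ≈ 41 mL/min → bracket 35–84 mL/min.
80% of 150 mg = 120 mg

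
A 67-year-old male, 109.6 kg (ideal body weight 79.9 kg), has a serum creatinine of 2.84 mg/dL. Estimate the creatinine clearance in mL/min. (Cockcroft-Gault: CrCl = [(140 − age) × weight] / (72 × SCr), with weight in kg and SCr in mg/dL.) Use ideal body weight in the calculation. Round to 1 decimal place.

28.5 mL/min

CrCl = (140 − 67) × 79.9 / (72 × 2.84) = 5832.7 / 204.48 ≈ 28.5 mL/min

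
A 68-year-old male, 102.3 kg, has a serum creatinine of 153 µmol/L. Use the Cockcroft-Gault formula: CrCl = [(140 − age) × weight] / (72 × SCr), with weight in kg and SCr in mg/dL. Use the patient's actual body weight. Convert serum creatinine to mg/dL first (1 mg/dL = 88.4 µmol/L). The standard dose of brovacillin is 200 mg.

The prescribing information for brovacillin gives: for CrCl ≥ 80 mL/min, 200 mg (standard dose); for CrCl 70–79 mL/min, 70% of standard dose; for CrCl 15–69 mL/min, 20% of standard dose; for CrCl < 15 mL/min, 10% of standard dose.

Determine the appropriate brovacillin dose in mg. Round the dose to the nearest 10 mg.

SCr = 153 / 88.4 = 1.731 mg/dL
CrCl = (140 − 68) × 102.3 / (72 × 1.731) = 7365.6 / 124.63 ≈ 59.1 mL/min
CrCl ≈ 59 mL/min → bracket 15–69 mL/min.
20% of 200 mg = 40 mg

40 mg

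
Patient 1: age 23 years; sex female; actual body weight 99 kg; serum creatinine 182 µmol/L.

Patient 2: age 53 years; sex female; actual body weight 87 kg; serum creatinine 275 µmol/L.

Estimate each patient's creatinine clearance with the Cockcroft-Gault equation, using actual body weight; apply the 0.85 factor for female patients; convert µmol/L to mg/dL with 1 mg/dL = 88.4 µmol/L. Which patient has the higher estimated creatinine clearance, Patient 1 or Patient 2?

Patient 1

Patient 1: SCr = 182 / 88.4 = 2.059 mg/dL
Patient 1: CrCl = (140 − 23) × 99 / (72 × 2.059) × 0.85 = 11583.0 / 148.25 × 0.85 ≈ 66.4 mL/min
Patient 2: SCr = 275 / 88.4 = 3.111 mg/dL
Patient 2: CrCl = (140 − 53) × 87 / (72 × 3.111) × 0.85 = 7569.0 / 223.99 × 0.85 ≈ 28.7 mL/min
66.4 vs 28.7 mL/min → Patient 1 is higher.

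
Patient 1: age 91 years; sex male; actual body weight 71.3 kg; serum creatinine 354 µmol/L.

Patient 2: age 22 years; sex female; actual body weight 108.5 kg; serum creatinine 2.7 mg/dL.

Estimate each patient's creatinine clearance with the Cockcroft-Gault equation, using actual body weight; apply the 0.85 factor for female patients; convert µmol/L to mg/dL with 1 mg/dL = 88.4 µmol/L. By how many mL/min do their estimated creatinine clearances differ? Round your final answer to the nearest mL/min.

Patient 1: SCr = 354 / 88.4 = 4.005 mg/dL
Patient 1: CrCl = (140 − 91) × 71.3 / (72 × 4.005) = 3493.7 / 288.36 ≈ 12.1 mL/min
Patient 2: CrCl = (140 − 22) × 108.5 / (72 × 2.7) × 0.85 = 12803.0 / 194.40 × 0.85 ≈ 56.0 mL/min
|12.1 − 56.0| = 43.9 mL/min

44 mL/min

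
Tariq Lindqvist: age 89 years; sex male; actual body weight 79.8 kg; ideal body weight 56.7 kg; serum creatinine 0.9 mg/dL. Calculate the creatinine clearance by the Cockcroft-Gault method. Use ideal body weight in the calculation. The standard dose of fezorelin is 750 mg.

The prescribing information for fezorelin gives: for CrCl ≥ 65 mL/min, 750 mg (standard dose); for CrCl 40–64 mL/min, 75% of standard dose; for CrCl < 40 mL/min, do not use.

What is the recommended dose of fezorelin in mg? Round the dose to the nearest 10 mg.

CrCl = (140 − 89) × 56.7 / (72 × 0.9) = 2891.7 / 64.80 ≈ 44.6 mL/min
CrCl ≈ 45 mL/min → bracket 40–64 mL/min.
75% of 750 mg = 562.5 mg → 560 mg

560 mg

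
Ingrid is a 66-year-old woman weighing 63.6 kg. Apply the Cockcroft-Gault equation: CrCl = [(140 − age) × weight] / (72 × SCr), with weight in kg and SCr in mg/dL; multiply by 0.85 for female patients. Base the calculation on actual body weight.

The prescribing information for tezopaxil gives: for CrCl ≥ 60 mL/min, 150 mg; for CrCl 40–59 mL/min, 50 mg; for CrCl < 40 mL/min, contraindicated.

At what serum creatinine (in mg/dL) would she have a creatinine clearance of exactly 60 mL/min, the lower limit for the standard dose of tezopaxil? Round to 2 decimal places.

Standard dose requires CrCl ≥ 60 mL/min.
Set (140 − 66) × 63.6 × 0.85 / (72 × SCr) = 60
SCr = (140 − 66) × 63.6 × 0.85 / (72 × 60) = 0.926 mg/dL

0.93 mg/dL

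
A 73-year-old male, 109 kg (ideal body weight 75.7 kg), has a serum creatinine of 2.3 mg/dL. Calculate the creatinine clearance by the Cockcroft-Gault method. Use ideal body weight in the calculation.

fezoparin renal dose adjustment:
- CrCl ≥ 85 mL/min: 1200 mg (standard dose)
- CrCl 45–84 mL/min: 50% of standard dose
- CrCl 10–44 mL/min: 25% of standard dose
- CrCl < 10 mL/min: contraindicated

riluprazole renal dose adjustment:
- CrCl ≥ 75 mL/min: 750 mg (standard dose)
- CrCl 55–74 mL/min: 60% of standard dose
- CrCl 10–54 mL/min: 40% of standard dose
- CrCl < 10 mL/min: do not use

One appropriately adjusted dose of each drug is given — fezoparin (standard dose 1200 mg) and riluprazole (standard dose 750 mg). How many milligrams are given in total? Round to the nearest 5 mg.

CrCl = (140 − 73) × 75.7 / (72 × 2.3) = 5071.9 / 165.60 ≈ 30.6 mL/min
CrCl ≈ 31 mL/min.
fezoparin: 10–44 mL/min → 25% of 1200 mg = 300 mg.
riluprazole: 10–54 mL/min → 40% of 750 mg = 300 mg.
Total = 300 + 300 = 600 mg.

600 mg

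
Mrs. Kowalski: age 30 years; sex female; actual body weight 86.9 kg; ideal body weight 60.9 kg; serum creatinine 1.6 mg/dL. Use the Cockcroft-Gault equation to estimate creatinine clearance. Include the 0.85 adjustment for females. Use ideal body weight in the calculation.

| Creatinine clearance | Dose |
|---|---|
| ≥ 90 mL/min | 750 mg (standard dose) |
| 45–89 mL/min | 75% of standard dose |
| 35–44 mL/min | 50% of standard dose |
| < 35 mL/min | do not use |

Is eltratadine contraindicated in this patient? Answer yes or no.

CrCl = (140 − 30) × 60.9 / (72 × 1.6) × 0.85 = 6699.0 / 115.20 × 0.85 ≈ 49.4 mL/min
CrCl ≈ 49 mL/min, which is ≥ 35 mL/min.

no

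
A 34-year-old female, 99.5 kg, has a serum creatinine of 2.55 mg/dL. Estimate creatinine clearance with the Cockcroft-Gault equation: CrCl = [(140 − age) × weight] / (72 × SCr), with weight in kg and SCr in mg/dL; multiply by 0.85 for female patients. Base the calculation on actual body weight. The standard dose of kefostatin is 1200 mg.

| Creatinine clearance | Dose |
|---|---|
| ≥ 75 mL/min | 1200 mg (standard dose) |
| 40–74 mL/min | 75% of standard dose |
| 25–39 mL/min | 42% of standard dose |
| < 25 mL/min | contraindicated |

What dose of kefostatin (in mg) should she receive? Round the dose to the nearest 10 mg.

CrCl = (140 − 34) × 99.5 / (72 × 2.55) × 0.85 = 10547.0 / 183.60 × 0.85 ≈ 48.8 mL/min
CrCl ≈ 49 mL/min → bracket 40–74 mL/min.
75% of 1200 mg = 900 mg

900 mg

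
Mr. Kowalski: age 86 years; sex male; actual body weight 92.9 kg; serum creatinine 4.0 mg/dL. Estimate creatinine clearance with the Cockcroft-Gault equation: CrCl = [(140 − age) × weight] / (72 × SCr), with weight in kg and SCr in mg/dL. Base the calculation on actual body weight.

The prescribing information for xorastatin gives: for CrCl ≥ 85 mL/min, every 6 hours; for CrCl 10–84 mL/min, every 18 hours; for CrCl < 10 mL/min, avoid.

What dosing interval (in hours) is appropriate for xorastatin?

CrCl = (140 − 86) × 92.9 / (72 × 4) = 5016.6 / 288.00 ≈ 17.4 mL/min
CrCl ≈ 17 mL/min → bracket 10–84 mL/min → every 18 hours.

every 18 hours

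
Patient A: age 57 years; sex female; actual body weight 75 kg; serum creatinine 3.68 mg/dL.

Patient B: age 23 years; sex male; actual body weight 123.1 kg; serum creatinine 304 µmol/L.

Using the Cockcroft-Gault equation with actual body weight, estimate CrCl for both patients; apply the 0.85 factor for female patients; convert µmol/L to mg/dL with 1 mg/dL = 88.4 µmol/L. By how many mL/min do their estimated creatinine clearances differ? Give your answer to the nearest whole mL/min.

Patient A: CrCl = (140 − 57) × 75 / (72 × 3.68) × 0.85 = 6225.0 / 264.96 × 0.85 ≈ 20.0 mL/min
Patient B: SCr = 304 / 88.4 = 3.439 mg/dL
Patient B: CrCl = (140 − 23) × 123.1 / (72 × 3.439) = 14402.7 / 247.61 ≈ 58.2 mL/min
|20.0 − 58.2| = 38.2 mL/min

38 mL/min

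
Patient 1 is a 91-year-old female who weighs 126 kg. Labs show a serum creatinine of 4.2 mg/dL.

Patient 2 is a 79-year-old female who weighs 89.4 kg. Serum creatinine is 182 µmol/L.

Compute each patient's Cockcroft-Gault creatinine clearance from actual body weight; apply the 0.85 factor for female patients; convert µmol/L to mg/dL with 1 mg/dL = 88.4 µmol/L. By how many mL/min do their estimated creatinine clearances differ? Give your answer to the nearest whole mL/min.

14 mL/min

Patient 1: CrCl = (140 − 91) × 126 / (72 × 4.2) × 0.85 = 6174.0 / 302.40 × 0.85 ≈ 17.4 mL/min
Patient 2: SCr = 182 / 88.4 = 2.059 mg/dL
Patient 2: CrCl = (140 − 79) × 89.4 / (72 × 2.059) × 0.85 = 5453.4 / 148.25 × 0.85 ≈ 31.3 mL/min
|17.4 − 31.3| = 13.9 mL/min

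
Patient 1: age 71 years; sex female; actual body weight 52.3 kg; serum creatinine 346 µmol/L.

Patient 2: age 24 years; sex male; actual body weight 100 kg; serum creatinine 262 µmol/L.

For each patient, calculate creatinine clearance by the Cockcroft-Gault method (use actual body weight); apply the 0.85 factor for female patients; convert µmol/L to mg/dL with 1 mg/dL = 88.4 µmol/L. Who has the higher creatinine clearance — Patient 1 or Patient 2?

Patient 1: SCr = 346 / 88.4 = 3.914 mg/dL
Patient 1: CrCl = (140 − 71) × 52.3 / (72 × 3.914) × 0.85 = 3608.7 / 281.81 × 0.85 ≈ 10.9 mL/min
Patient 2: SCr = 262 / 88.4 = 2.964 mg/dL
Patient 2: CrCl = (140 − 24) × 100 / (72 × 2.964) = 11600.0 / 213.41 ≈ 54.4 mL/min
10.9 vs 54.4 mL/min → Patient 2 is higher.

Patient 2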